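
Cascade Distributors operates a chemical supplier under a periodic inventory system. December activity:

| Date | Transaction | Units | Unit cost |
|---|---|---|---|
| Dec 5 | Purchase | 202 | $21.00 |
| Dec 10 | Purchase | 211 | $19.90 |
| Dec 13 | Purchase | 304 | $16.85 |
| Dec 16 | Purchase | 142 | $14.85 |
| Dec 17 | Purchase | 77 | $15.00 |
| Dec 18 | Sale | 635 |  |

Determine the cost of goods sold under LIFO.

COGS = $10,614.90

Dec 18, 635 sold [LIFO — newest first]: 77 @ $15.00 + 142 @ $14.85 + 304 @ $16.85 + 112 @ $19.90 = $10,614.90
Ending inventory: 202 @ $21.00 + 99 @ $19.90 = $6,212.10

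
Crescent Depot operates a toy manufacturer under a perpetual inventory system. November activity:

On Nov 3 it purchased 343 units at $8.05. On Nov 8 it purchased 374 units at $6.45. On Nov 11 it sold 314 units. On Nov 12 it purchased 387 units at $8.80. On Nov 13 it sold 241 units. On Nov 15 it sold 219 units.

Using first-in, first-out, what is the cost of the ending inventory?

Nov 11, 314 sold [FIFO — oldest first]: 314 @ $8.05 = $2,527.70
Nov 13, 241 sold [FIFO — oldest first]: 29 @ $8.05 + 212 @ $6.45 = $1,600.85
Nov 15, 219 sold [FIFO — oldest first]: 162 @ $6.45 + 57 @ $8.80 = $1,546.50
Total COGS = $2,527.70 + $1,600.85 + $1,546.50 = $5,675.05
Ending inventory: 330 @ $8.80 = $2,904.00

Ending inventory = $2,904.00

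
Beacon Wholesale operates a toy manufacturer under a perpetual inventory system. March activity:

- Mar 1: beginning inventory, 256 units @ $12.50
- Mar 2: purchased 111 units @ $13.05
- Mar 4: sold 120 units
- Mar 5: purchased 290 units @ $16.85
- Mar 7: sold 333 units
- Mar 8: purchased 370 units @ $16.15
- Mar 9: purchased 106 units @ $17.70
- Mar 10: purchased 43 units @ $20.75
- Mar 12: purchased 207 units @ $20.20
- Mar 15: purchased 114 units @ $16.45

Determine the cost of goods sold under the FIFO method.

Mar 4, 120 sold [FIFO — oldest first]: 120 @ $12.50 = $1,500.00
Mar 7, 333 sold [FIFO — oldest first]: 136 @ $12.50 + 111 @ $13.05 + 86 @ $16.85 = $4,597.65
Total COGS = $1,500.00 + $4,597.65 = $6,097.65
Ending inventory: 204 @ $16.85 + 370 @ $16.15 + 106 @ $17.70 + 43 @ $20.75 + 207 @ $20.20 + 114 @ $16.45 = $18,238.05

COGS = $6,097.65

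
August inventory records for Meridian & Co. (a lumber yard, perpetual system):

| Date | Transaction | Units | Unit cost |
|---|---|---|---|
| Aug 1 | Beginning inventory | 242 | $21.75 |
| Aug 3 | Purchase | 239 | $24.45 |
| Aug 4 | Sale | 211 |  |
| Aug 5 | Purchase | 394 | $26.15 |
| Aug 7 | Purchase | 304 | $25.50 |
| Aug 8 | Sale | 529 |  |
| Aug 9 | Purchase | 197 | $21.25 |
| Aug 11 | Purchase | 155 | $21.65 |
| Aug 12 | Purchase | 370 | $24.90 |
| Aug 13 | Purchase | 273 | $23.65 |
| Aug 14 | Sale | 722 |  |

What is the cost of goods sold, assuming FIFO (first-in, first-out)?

COGS = $35,210.30

Aug 4, 211 sold [FIFO — oldest first]: 211 @ $21.75 = $4,589.25
Aug 8, 529 sold [FIFO — oldest first]: 31 @ $21.75 + 239 @ $24.45 + 259 @ $26.15 = $13,290.65
Aug 14, 722 sold [FIFO — oldest first]: 135 @ $26.15 + 304 @ $25.50 + 197 @ $21.25 + 86 @ $21.65 = $17,330.40
Total COGS = $4,589.25 + $13,290.65 + $17,330.40 = $35,210.30
Ending inventory: 69 @ $21.65 + 370 @ $24.90 + 273 @ $23.65 = $17,163.30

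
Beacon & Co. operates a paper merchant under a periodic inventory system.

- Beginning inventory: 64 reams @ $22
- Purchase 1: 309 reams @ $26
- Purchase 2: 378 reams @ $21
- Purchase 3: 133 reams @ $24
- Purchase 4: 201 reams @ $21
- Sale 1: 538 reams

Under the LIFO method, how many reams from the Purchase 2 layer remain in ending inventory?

174

Sale 1 (538) [LIFO — newest first]: 201 @ $21 + 133 @ $24 + 204 @ $21 = $11,697
Ending inventory: 64 @ $22 + 309 @ $26 + 174 @ $21 = $13,096
Check: goods available $24,793 = COGS $11,697 + ending $13,096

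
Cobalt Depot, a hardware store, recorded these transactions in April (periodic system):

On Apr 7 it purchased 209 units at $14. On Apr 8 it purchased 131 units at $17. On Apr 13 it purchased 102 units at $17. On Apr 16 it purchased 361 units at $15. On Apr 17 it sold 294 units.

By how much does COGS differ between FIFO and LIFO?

$39

FIFO COGS: 209 @ $14 + 85 @ $17 = $4,371
LIFO COGS: 294 @ $15 = $4,410
Difference = |$4,371 − $4,410| = $39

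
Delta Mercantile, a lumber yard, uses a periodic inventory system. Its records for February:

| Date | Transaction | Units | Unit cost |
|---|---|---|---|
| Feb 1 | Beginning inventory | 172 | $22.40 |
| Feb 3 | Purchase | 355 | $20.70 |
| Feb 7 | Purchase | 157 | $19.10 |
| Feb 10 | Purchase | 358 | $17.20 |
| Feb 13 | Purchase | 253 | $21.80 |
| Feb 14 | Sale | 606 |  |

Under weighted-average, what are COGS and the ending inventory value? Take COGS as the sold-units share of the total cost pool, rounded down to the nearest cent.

Feb 14, sell 606: 606/1295 × $25,873.00 → $12,107.36
Ending inventory (cost pool remaining) = $13,765.64
Check: goods available $25,873.00 = COGS $12,107.36 + ending $13,765.64

COGS = $12,107.36; ending inventory = $13,765.64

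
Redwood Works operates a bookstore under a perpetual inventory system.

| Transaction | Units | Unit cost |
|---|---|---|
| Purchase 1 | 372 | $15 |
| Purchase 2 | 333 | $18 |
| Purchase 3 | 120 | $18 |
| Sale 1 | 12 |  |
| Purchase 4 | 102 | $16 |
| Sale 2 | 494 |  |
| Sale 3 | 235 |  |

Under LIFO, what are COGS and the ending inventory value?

Sale 1 (12) [LIFO — newest first]: 12 @ $18 = $216
Sale 2 (494) [LIFO — newest first]: 102 @ $16 + 108 @ $18 + 284 @ $18 = $8,688
Sale 3 (235) [LIFO — newest first]: 49 @ $18 + 186 @ $15 = $3,672
Total COGS = $216 + $8,688 + $3,672 = $12,576
Ending inventory: 186 @ $15 = $2,790

COGS = $12,576; ending inventory = $2,790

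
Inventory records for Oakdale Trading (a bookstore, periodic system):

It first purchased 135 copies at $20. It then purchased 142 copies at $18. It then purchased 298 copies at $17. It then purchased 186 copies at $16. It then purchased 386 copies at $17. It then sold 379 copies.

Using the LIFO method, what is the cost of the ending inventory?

Sale 1 (379) [LIFO — newest first]: 379 @ $17 = $6,443
Ending inventory: 135 @ $20 + 142 @ $18 + 298 @ $17 + 186 @ $16 + 7 @ $17 = $13,417

Ending inventory = $13,417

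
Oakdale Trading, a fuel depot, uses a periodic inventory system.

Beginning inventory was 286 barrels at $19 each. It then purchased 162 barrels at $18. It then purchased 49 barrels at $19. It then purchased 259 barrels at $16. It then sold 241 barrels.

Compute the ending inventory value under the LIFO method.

Ending inventory = $9,569

Sale 1 (241) [LIFO — newest first]: 241 @ $16 = $3,856
Ending inventory: 286 @ $19 + 162 @ $18 + 49 @ $19 + 18 @ $16 = $9,569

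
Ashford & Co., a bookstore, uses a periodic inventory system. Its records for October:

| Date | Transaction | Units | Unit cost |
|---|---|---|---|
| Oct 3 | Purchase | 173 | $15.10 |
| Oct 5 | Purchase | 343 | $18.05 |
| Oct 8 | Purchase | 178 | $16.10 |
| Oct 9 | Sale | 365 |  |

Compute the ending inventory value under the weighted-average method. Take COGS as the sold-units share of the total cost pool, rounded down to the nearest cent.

Ending inventory = $5,531.97

Oct 9, sell 365: 365/694 × $11,669.25 → $6,137.28
Ending inventory (cost pool remaining) = $5,531.97
Check: goods available $11,669.25 = COGS $6,137.28 + ending $5,531.97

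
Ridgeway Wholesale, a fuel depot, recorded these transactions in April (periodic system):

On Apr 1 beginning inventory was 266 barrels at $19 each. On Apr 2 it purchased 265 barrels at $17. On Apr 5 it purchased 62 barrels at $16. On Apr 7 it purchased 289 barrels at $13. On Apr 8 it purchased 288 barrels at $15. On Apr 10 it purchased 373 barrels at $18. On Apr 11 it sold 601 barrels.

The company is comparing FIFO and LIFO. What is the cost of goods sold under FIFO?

FIFO COGS: 266 @ $19 + 265 @ $17 + 62 @ $16 + 8 @ $13 = $10,655
LIFO COGS: 373 @ $18 + 228 @ $15 = $10,134

COGS = $10,655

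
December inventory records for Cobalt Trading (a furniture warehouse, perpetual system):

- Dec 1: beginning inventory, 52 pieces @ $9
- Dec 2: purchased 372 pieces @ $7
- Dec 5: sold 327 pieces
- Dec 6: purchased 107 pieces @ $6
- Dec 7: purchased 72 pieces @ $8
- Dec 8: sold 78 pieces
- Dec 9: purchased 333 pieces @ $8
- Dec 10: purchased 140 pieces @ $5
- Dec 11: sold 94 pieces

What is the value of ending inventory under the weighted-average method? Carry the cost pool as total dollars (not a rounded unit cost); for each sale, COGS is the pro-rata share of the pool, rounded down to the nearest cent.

Ending inventory = $4,077.68

After Dec 1: 52 on hand, pool $468.00 (≈ $9.0000 each)
After Dec 2: 424 on hand, pool $3,072.00 (≈ $7.2453 each)
Dec 5, sell 327: 327/424 × $3,072.00 → $2,369.20
After Dec 6: 204 on hand, pool $1,344.80 (≈ $6.5922 each)
After Dec 7: 276 on hand, pool $1,920.80 (≈ $6.9594 each)
Dec 8, sell 78: 78/276 × $1,920.80 → $542.83
After Dec 9: 531 on hand, pool $4,041.97 (≈ $7.6120 each)
After Dec 10: 671 on hand, pool $4,741.97 (≈ $7.0670 each)
Dec 11, sell 94: 94/671 × $4,741.97 → $664.29
Total COGS = $2,369.20 + $542.83 + $664.29 = $3,576.32
Ending inventory (cost pool remaining) = $4,077.68
Check: goods available $7,654.00 = COGS $3,576.32 + ending $4,077.68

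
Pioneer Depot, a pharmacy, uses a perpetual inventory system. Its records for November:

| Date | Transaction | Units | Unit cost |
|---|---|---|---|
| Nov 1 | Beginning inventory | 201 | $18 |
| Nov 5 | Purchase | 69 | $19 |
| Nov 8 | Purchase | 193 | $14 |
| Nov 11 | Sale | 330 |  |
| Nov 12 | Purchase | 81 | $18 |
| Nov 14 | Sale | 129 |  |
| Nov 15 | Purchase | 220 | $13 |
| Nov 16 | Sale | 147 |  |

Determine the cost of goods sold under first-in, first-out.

COGS = $9,895

Nov 11, 330 sold [FIFO — oldest first]: 201 @ $18 + 69 @ $19 + 60 @ $14 = $5,769
Nov 14, 129 sold [FIFO — oldest first]: 129 @ $14 = $1,806
Nov 16, 147 sold [FIFO — oldest first]: 4 @ $14 + 81 @ $18 + 62 @ $13 = $2,320
Total COGS = $5,769 + $1,806 + $2,320 = $9,895
Ending inventory: 158 @ $13 = $2,054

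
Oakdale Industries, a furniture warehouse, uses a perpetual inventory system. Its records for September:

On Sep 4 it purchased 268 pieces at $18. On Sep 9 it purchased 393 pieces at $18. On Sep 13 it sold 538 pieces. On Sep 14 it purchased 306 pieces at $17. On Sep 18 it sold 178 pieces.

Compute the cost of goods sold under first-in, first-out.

COGS = $12,833

Sep 13, 538 sold [FIFO — oldest first]: 268 @ $18 + 270 @ $18 = $9,684
Sep 18, 178 sold [FIFO — oldest first]: 123 @ $18 + 55 @ $17 = $3,149
Total COGS = $9,684 + $3,149 = $12,833
Ending inventory: 251 @ $17 = $4,267
Check: goods available $17,100 = COGS $12,833 + ending $4,267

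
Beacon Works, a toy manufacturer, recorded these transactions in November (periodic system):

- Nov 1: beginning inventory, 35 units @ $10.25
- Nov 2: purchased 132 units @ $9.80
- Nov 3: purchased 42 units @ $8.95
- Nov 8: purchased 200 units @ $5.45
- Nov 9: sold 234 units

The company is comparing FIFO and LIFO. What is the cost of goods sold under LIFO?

COGS = $1,394.30

FIFO COGS: 35 @ $10.25 + 132 @ $9.80 + 42 @ $8.95 + 25 @ $5.45 = $2,164.50
LIFO COGS: 200 @ $5.45 + 34 @ $8.95 = $1,394.30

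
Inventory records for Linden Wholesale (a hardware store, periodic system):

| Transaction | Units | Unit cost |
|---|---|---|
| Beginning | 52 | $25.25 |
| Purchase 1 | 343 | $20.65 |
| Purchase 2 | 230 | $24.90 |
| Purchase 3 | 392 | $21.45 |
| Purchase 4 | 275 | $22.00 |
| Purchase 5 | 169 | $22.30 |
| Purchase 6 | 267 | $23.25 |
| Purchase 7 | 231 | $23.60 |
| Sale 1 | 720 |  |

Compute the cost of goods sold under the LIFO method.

COGS = $16,594.05

Sale 1 (720) [LIFO — newest first]: 231 @ $23.60 + 267 @ $23.25 + 169 @ $22.30 + 53 @ $22.00 = $16,594.05
Ending inventory: 52 @ $25.25 + 343 @ $20.65 + 230 @ $24.90 + 392 @ $21.45 + 222 @ $22.00 = $27,415.35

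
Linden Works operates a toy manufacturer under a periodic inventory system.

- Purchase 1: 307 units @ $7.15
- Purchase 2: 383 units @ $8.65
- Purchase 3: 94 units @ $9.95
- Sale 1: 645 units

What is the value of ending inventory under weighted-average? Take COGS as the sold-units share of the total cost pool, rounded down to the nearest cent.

Ending inventory = $1,142.38

Sale 1, sell 645: 645/784 × $6,443.30 → $5,300.92
Ending inventory (cost pool remaining) = $1,142.38
Check: goods available $6,443.30 = COGS $5,300.92 + ending $1,142.38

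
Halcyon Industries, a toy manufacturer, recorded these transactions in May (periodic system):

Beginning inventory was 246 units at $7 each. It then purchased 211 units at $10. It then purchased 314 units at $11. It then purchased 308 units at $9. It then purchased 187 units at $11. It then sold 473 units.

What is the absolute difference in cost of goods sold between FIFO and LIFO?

FIFO COGS: 246 @ $7 + 211 @ $10 + 16 @ $11 = $4,008
LIFO COGS: 187 @ $11 + 286 @ $9 = $4,631
Difference = |$4,008 − $4,631| = $623

$623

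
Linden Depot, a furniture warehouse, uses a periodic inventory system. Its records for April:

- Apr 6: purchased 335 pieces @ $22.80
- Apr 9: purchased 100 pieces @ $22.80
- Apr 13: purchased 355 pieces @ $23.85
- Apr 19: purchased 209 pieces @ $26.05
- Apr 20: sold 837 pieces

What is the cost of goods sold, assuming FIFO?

Apr 20, 837 sold [FIFO — oldest first]: 335 @ $22.80 + 100 @ $22.80 + 355 @ $23.85 + 47 @ $26.05 = $19,609.10
Ending inventory: 162 @ $26.05 = $4,220.10

COGS = $19,609.10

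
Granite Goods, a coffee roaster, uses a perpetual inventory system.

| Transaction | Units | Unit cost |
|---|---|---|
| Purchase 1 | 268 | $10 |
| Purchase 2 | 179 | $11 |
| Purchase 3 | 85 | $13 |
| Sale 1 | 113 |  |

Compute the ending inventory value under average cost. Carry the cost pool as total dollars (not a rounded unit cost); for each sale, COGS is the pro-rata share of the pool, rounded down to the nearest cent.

After Purchase 1: 268 on hand, pool $2,680.00 (≈ $10.0000 each)
After Purchase 2: 447 on hand, pool $4,649.00 (≈ $10.4004 each)
After Purchase 3: 532 on hand, pool $5,754.00 (≈ $10.8158 each)
Sale 1, sell 113: 113/532 × $5,754.00 → $1,222.18
Ending inventory (cost pool remaining) = $4,531.82
Check: goods available $5,754.00 = COGS $1,222.18 + ending $4,531.82

Ending inventory = $4,531.82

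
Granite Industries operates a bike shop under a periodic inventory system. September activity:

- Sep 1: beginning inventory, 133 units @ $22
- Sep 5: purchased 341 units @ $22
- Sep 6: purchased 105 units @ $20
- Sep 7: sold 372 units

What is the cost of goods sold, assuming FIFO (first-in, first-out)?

Sep 7, 372 sold [FIFO — oldest first]: 133 @ $22 + 239 @ $22 = $8,184
Ending inventory: 102 @ $22 + 105 @ $20 = $4,344

COGS = $8,184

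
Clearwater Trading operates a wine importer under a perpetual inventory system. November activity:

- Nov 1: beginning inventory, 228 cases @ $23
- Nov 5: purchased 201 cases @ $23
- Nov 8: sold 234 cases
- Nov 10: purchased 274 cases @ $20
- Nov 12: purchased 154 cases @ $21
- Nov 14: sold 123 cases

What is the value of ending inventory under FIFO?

Nov 8, 234 sold [FIFO — oldest first]: 228 @ $23 + 6 @ $23 = $5,382
Nov 14, 123 sold [FIFO — oldest first]: 123 @ $23 = $2,829
Total COGS = $5,382 + $2,829 = $8,211
Ending inventory: 72 @ $23 + 274 @ $20 + 154 @ $21 = $10,370
Check: goods available $18,581 = COGS $8,211 + ending $10,370

Ending inventory = $10,370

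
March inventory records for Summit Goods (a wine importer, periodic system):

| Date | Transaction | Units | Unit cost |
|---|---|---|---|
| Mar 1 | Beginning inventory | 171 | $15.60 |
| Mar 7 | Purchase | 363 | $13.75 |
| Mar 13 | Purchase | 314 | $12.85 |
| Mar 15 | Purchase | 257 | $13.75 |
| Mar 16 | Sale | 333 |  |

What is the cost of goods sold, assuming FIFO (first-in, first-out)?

Mar 16, 333 sold [FIFO — oldest first]: 171 @ $15.60 + 162 @ $13.75 = $4,895.10
Ending inventory: 201 @ $13.75 + 314 @ $12.85 + 257 @ $13.75 = $10,332.40

COGS = $4,895.10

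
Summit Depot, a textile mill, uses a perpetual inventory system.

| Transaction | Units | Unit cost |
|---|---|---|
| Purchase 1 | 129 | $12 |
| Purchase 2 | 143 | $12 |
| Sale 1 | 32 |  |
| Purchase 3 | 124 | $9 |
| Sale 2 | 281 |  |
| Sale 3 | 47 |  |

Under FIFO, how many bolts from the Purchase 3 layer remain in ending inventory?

36

Sale 1 (32) [FIFO — oldest first]: 32 @ $12 = $384
Sale 2 (281) [FIFO — oldest first]: 97 @ $12 + 143 @ $12 + 41 @ $9 = $3,249
Sale 3 (47) [FIFO — oldest first]: 47 @ $9 = $423
Total COGS = $384 + $3,249 + $423 = $4,056
Ending inventory: 36 @ $9 = $324
Check: goods available $4,380 = COGS $4,056 + ending $324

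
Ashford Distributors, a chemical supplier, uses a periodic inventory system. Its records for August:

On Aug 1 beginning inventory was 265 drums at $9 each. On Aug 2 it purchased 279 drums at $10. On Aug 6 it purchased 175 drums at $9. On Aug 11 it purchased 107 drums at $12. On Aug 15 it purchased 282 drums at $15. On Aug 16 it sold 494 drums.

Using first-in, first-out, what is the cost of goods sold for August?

Aug 16, 494 sold [FIFO — oldest first]: 265 @ $9 + 229 @ $10 = $4,675
Ending inventory: 50 @ $10 + 175 @ $9 + 107 @ $12 + 282 @ $15 = $7,589

COGS = $4,675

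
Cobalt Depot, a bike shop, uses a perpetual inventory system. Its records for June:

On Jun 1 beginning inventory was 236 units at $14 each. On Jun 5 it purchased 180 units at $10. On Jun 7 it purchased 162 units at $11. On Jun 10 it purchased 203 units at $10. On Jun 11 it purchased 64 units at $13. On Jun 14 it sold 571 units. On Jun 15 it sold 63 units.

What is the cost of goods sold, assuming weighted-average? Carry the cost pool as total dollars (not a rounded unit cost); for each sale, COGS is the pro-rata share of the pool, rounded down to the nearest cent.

After Jun 1: 236 on hand, pool $3,304.00 (≈ $14.0000 each)
After Jun 5: 416 on hand, pool $5,104.00 (≈ $12.2692 each)
After Jun 7: 578 on hand, pool $6,886.00 (≈ $11.9135 each)
After Jun 10: 781 on hand, pool $8,916.00 (≈ $11.4161 each)
After Jun 11: 845 on hand, pool $9,748.00 (≈ $11.5361 each)
Jun 14, sell 571: 571/845 × $9,748.00 → $6,587.11
Jun 15, sell 63: 63/274 × $3,160.89 → $726.77
Total COGS = $6,587.11 + $726.77 = $7,313.88
Ending inventory (cost pool remaining) = $2,434.12

COGS = $7,313.88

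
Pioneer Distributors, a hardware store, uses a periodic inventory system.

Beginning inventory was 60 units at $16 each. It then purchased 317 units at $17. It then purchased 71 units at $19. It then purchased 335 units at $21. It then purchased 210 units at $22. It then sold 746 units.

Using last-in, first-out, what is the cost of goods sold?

COGS = $15,214

Sale 1 (746) [LIFO — newest first]: 210 @ $22 + 335 @ $21 + 71 @ $19 + 130 @ $17 = $15,214
Ending inventory: 60 @ $16 + 187 @ $17 = $4,139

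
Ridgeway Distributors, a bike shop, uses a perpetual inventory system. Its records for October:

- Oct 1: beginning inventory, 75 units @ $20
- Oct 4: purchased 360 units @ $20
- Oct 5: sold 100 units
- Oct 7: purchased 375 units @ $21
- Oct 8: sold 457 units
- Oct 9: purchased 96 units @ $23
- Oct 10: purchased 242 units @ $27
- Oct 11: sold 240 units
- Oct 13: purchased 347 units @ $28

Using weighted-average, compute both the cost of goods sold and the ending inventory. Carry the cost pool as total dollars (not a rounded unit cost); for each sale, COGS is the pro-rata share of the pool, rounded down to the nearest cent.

COGS = $17,040.50; ending inventory = $17,992.50

After Oct 1: 75 on hand, pool $1,500.00 (≈ $20.0000 each)
After Oct 4: 435 on hand, pool $8,700.00 (≈ $20.0000 each)
Oct 5, sell 100: 100/435 × $8,700.00 → $2,000.00
After Oct 7: 710 on hand, pool $14,575.00 (≈ $20.5282 each)
Oct 8, sell 457: 457/710 × $14,575.00 → $9,381.37
After Oct 9: 349 on hand, pool $7,401.63 (≈ $21.2081 each)
After Oct 10: 591 on hand, pool $13,935.63 (≈ $23.5797 each)
Oct 11, sell 240: 240/591 × $13,935.63 → $5,659.13
After Oct 13: 698 on hand, pool $17,992.50 (≈ $25.7772 each)
Total COGS = $2,000.00 + $9,381.37 + $5,659.13 = $17,040.50
Ending inventory (cost pool remaining) = $17,992.50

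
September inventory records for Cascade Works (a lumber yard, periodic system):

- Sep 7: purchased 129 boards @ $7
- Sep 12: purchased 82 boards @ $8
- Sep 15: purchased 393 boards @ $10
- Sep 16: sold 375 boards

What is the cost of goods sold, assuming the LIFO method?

COGS = $3,750

Sep 16, 375 sold [LIFO — newest first]: 375 @ $10 = $3,750
Ending inventory: 129 @ $7 + 82 @ $8 + 18 @ $10 = $1,739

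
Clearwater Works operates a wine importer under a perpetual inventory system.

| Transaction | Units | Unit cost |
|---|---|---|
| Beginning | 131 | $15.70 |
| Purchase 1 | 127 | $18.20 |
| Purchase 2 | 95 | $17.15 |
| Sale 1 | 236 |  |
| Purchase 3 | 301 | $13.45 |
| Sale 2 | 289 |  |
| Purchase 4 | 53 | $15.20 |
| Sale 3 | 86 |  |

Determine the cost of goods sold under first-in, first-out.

COGS = $9,467.45

Sale 1 (236) [FIFO — oldest first]: 131 @ $15.70 + 105 @ $18.20 = $3,967.70
Sale 2 (289) [FIFO — oldest first]: 22 @ $18.20 + 95 @ $17.15 + 172 @ $13.45 = $4,343.05
Sale 3 (86) [FIFO — oldest first]: 86 @ $13.45 = $1,156.70
Total COGS = $3,967.70 + $4,343.05 + $1,156.70 = $9,467.45
Ending inventory: 43 @ $13.45 + 53 @ $15.20 = $1,383.95
Check: goods available $10,851.40 = COGS $9,467.45 + ending $1,383.95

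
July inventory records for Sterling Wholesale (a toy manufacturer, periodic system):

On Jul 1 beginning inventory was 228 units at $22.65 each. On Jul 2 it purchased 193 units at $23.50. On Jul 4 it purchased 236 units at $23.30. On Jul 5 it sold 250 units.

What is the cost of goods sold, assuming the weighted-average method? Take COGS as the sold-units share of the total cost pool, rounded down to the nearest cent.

Jul 5, sell 250: 250/657 × $15,198.50 → $5,783.29
Ending inventory (cost pool remaining) = $9,415.21
Check: goods available $15,198.50 = COGS $5,783.29 + ending $9,415.21

COGS = $5,783.29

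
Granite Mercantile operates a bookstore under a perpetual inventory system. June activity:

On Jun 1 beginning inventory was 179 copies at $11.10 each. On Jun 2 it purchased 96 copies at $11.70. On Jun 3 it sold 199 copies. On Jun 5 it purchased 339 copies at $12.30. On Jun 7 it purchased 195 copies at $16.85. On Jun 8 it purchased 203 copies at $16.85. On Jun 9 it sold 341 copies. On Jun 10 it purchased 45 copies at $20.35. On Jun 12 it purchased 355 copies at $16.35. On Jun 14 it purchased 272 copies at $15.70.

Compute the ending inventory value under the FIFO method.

Jun 3, 199 sold [FIFO — oldest first]: 179 @ $11.10 + 20 @ $11.70 = $2,220.90
Jun 9, 341 sold [FIFO — oldest first]: 76 @ $11.70 + 265 @ $12.30 = $4,148.70
Total COGS = $2,220.90 + $4,148.70 = $6,369.60
Ending inventory: 74 @ $12.30 + 195 @ $16.85 + 203 @ $16.85 + 45 @ $20.35 + 355 @ $16.35 + 272 @ $15.70 = $18,606.90
Check: goods available $24,976.50 = COGS $6,369.60 + ending $18,606.90

Ending inventory = $18,606.90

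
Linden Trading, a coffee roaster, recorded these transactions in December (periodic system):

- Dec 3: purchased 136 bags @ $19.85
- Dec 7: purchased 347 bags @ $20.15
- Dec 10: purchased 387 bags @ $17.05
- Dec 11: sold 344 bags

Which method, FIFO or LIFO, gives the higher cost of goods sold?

FIFO

FIFO COGS: 136 @ $19.85 + 208 @ $20.15 = $6,890.80
LIFO COGS: 344 @ $17.05 = $5,865.20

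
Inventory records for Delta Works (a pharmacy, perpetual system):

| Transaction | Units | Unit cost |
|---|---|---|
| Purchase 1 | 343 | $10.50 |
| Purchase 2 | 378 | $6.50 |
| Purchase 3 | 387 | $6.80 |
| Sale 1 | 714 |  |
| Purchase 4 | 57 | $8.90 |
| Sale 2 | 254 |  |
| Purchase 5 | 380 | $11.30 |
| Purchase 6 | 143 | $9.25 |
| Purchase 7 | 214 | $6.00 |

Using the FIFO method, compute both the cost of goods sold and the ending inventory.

Sale 1 (714) [FIFO — oldest first]: 343 @ $10.50 + 371 @ $6.50 = $6,013.00
Sale 2 (254) [FIFO — oldest first]: 7 @ $6.50 + 247 @ $6.80 = $1,725.10
Total COGS = $6,013.00 + $1,725.10 = $7,738.10
Ending inventory: 140 @ $6.80 + 57 @ $8.90 + 380 @ $11.30 + 143 @ $9.25 + 214 @ $6.00 = $8,360.05

COGS = $7,738.10; ending inventory = $8,360.05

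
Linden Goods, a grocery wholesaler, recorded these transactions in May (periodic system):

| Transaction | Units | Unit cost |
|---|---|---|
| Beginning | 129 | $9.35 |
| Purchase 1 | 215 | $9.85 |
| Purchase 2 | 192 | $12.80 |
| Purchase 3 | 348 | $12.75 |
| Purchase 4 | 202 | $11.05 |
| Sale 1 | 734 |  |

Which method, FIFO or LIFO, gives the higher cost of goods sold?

FIFO COGS: 129 @ $9.35 + 215 @ $9.85 + 192 @ $12.80 + 198 @ $12.75 = $8,306.00
LIFO COGS: 202 @ $11.05 + 348 @ $12.75 + 184 @ $12.80 = $9,024.30

LIFO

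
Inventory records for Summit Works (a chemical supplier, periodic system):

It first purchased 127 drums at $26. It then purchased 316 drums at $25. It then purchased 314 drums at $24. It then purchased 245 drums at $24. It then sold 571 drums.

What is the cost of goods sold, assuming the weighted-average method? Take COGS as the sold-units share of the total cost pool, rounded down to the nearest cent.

Sale 1, sell 571: 571/1002 × $24,618.00 → $14,028.82
Ending inventory (cost pool remaining) = $10,589.18

COGS = $14,028.82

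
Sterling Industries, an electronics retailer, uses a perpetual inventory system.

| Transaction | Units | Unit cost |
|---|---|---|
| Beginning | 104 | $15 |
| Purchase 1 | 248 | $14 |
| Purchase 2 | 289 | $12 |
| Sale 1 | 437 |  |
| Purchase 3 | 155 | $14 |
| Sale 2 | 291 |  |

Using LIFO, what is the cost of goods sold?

Sale 1 (437) [LIFO — newest first]: 289 @ $12 + 148 @ $14 = $5,540
Sale 2 (291) [LIFO — newest first]: 155 @ $14 + 100 @ $14 + 36 @ $15 = $4,110
Total COGS = $5,540 + $4,110 = $9,650
Ending inventory: 68 @ $15 = $1,020

COGS = $9,650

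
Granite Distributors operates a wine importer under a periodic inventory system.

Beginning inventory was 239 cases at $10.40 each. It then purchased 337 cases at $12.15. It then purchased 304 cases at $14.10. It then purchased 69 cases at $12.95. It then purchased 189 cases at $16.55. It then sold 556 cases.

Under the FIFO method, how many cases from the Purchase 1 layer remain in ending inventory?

Sale 1 (556) [FIFO — oldest first]: 239 @ $10.40 + 317 @ $12.15 = $6,337.15
Ending inventory: 20 @ $12.15 + 304 @ $14.10 + 69 @ $12.95 + 189 @ $16.55 = $8,550.90

20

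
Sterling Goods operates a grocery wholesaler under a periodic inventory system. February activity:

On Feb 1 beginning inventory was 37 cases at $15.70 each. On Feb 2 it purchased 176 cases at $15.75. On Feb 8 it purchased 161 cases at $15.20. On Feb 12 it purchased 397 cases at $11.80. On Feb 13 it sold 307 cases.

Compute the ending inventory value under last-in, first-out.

Feb 13, 307 sold [LIFO — newest first]: 307 @ $11.80 = $3,622.60
Ending inventory: 37 @ $15.70 + 176 @ $15.75 + 161 @ $15.20 + 90 @ $11.80 = $6,862.10
Check: goods available $10,484.70 = COGS $3,622.60 + ending $6,862.10

Ending inventory = $6,862.10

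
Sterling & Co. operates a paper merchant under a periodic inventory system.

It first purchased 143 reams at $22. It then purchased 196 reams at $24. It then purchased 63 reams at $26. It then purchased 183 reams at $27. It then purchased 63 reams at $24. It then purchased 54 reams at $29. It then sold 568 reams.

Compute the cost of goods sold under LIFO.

COGS = $14,559

Sale 1 (568) [LIFO — newest first]: 54 @ $29 + 63 @ $24 + 183 @ $27 + 63 @ $26 + 196 @ $24 + 9 @ $22 = $14,559
Ending inventory: 134 @ $22 = $2,948
Check: goods available $17,507 = COGS $14,559 + ending $2,948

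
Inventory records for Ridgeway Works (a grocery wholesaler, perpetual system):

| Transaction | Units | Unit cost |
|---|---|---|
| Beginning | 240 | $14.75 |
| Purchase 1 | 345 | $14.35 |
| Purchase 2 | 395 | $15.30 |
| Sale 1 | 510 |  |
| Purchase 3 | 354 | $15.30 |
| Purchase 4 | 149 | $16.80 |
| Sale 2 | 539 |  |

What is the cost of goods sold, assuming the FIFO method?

COGS = $15,589.95

Sale 1 (510) [FIFO — oldest first]: 240 @ $14.75 + 270 @ $14.35 = $7,414.50
Sale 2 (539) [FIFO — oldest first]: 75 @ $14.35 + 395 @ $15.30 + 69 @ $15.30 = $8,175.45
Total COGS = $7,414.50 + $8,175.45 = $15,589.95
Ending inventory: 285 @ $15.30 + 149 @ $16.80 = $6,863.70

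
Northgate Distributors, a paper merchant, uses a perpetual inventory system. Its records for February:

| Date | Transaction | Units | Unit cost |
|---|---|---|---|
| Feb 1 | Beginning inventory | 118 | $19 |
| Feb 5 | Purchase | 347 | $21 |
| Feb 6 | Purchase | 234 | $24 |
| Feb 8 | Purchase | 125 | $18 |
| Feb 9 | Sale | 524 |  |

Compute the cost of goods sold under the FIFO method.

COGS = $10,945

Feb 9, 524 sold [FIFO — oldest first]: 118 @ $19 + 347 @ $21 + 59 @ $24 = $10,945
Ending inventory: 175 @ $24 + 125 @ $18 = $6,450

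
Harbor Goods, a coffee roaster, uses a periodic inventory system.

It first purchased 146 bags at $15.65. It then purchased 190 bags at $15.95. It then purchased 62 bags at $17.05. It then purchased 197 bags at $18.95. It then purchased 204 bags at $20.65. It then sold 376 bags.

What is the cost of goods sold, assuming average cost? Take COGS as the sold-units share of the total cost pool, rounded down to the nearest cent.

COGS = $6,738.00

Sale 1, sell 376: 376/799 × $14,318.25 → $6,738.00
Ending inventory (cost pool remaining) = $7,580.25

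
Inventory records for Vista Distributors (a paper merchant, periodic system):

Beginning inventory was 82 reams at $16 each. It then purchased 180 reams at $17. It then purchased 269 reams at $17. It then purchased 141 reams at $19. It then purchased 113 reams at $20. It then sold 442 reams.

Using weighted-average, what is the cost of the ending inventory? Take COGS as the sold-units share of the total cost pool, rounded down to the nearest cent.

Sale 1, sell 442: 442/785 × $13,884.00 → $7,817.48
Ending inventory (cost pool remaining) = $6,066.52

Ending inventory = $6,066.52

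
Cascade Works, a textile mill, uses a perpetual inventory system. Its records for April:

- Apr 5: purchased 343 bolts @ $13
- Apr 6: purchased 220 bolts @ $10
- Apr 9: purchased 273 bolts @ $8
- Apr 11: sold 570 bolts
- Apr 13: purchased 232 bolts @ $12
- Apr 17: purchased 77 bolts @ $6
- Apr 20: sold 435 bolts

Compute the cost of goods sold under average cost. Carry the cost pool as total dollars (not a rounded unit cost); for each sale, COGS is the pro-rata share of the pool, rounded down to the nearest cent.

After Apr 5: 343 on hand, pool $4,459.00 (≈ $13.0000 each)
After Apr 6: 563 on hand, pool $6,659.00 (≈ $11.8277 each)
After Apr 9: 836 on hand, pool $8,843.00 (≈ $10.5778 each)
Apr 11, sell 570: 570/836 × $8,843.00 → $6,029.31
After Apr 13: 498 on hand, pool $5,597.69 (≈ $11.2403 each)
After Apr 17: 575 on hand, pool $6,059.69 (≈ $10.5386 each)
Apr 20, sell 435: 435/575 × $6,059.69 → $4,584.28
Total COGS = $6,029.31 + $4,584.28 = $10,613.59
Ending inventory (cost pool remaining) = $1,475.41
Check: goods available $12,089.00 = COGS $10,613.59 + ending $1,475.41

COGS = $10,613.59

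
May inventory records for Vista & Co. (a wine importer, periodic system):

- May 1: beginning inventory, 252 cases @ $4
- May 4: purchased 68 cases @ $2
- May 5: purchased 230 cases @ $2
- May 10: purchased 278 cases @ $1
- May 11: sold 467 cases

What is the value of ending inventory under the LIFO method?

May 11, 467 sold [LIFO — newest first]: 278 @ $1 + 189 @ $2 = $656
Ending inventory: 252 @ $4 + 68 @ $2 + 41 @ $2 = $1,226
Check: goods available $1,882 = COGS $656 + ending $1,226

Ending inventory = $1,226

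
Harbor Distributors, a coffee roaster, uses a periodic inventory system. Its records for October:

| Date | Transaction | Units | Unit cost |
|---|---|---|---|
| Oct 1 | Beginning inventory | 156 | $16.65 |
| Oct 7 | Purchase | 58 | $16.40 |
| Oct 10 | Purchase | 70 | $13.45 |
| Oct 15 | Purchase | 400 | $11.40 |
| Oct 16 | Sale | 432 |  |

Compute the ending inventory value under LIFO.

Oct 16, 432 sold [LIFO — newest first]: 400 @ $11.40 + 32 @ $13.45 = $4,990.40
Ending inventory: 156 @ $16.65 + 58 @ $16.40 + 38 @ $13.45 = $4,059.70

Ending inventory = $4,059.70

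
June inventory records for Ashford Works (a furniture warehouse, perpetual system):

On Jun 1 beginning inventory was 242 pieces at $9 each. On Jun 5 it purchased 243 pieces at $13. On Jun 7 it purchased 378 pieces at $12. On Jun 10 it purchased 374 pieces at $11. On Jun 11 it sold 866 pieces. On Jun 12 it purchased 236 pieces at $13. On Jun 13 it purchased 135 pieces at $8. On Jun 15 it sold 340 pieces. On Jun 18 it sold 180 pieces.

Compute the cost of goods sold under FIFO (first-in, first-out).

COGS = $15,924

Jun 11, 866 sold [FIFO — oldest first]: 242 @ $9 + 243 @ $13 + 378 @ $12 + 3 @ $11 = $9,906
Jun 15, 340 sold [FIFO — oldest first]: 340 @ $11 = $3,740
Jun 18, 180 sold [FIFO — oldest first]: 31 @ $11 + 149 @ $13 = $2,278
Total COGS = $9,906 + $3,740 + $2,278 = $15,924
Ending inventory: 87 @ $13 + 135 @ $8 = $2,211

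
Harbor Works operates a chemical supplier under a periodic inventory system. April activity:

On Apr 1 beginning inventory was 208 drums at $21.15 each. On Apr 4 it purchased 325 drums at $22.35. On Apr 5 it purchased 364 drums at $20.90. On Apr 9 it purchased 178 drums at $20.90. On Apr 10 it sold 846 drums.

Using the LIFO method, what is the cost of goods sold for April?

COGS = $18,122.20

Apr 10, 846 sold [LIFO — newest first]: 178 @ $20.90 + 364 @ $20.90 + 304 @ $22.35 = $18,122.20
Ending inventory: 208 @ $21.15 + 21 @ $22.35 = $4,868.55
Check: goods available $22,990.75 = COGS $18,122.20 + ending $4,868.55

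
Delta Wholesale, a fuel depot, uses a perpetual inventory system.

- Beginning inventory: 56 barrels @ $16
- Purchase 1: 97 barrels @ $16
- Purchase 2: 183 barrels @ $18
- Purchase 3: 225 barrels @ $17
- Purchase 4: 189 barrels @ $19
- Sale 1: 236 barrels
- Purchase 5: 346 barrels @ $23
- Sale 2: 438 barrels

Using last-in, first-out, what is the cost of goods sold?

Sale 1 (236) [LIFO — newest first]: 189 @ $19 + 47 @ $17 = $4,390
Sale 2 (438) [LIFO — newest first]: 346 @ $23 + 92 @ $17 = $9,522
Total COGS = $4,390 + $9,522 = $13,912
Ending inventory: 56 @ $16 + 97 @ $16 + 183 @ $18 + 86 @ $17 = $7,204
Check: goods available $21,116 = COGS $13,912 + ending $7,204

COGS = $13,912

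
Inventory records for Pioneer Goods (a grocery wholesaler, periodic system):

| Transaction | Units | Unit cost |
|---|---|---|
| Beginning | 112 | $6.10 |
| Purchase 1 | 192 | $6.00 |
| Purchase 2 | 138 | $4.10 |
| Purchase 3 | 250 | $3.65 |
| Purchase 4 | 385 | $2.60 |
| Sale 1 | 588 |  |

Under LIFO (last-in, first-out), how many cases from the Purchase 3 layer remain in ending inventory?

Sale 1 (588) [LIFO — newest first]: 385 @ $2.60 + 203 @ $3.65 = $1,741.95
Ending inventory: 112 @ $6.10 + 192 @ $6.00 + 138 @ $4.10 + 47 @ $3.65 = $2,572.55

47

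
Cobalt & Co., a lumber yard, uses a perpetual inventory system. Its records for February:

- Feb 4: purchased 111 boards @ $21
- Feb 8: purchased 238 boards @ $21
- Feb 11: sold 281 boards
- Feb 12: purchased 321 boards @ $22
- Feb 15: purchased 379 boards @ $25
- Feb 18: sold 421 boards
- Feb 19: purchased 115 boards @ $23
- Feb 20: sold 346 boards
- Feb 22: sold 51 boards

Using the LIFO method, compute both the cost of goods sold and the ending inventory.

Feb 11, 281 sold [LIFO — newest first]: 238 @ $21 + 43 @ $21 = $5,901
Feb 18, 421 sold [LIFO — newest first]: 379 @ $25 + 42 @ $22 = $10,399
Feb 20, 346 sold [LIFO — newest first]: 115 @ $23 + 231 @ $22 = $7,727
Feb 22, 51 sold [LIFO — newest first]: 48 @ $22 + 3 @ $21 = $1,119
Total COGS = $5,901 + $10,399 + $7,727 + $1,119 = $25,146
Ending inventory: 65 @ $21 = $1,365

COGS = $25,146; ending inventory = $1,365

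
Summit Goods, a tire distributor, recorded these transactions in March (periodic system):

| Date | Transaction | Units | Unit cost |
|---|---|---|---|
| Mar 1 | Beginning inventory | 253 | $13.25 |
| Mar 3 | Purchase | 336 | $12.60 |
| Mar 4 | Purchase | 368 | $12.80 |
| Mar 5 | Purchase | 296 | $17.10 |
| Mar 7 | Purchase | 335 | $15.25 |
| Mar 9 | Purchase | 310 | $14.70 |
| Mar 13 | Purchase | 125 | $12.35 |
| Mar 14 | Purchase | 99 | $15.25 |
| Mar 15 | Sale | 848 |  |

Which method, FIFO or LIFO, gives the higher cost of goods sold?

FIFO COGS: 253 @ $13.25 + 336 @ $12.60 + 259 @ $12.80 = $10,901.05
LIFO COGS: 99 @ $15.25 + 125 @ $12.35 + 310 @ $14.70 + 314 @ $15.25 = $12,399.00

LIFO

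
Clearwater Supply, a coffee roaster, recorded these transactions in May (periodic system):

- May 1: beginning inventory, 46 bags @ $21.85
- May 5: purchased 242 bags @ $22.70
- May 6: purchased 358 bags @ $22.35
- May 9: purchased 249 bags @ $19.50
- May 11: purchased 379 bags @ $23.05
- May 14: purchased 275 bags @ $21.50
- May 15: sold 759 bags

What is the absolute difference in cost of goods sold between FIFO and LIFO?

FIFO COGS: 46 @ $21.85 + 242 @ $22.70 + 358 @ $22.35 + 113 @ $19.50 = $16,703.30
LIFO COGS: 275 @ $21.50 + 379 @ $23.05 + 105 @ $19.50 = $16,695.95
Difference = |$16,703.30 − $16,695.95| = $7.35

$7.35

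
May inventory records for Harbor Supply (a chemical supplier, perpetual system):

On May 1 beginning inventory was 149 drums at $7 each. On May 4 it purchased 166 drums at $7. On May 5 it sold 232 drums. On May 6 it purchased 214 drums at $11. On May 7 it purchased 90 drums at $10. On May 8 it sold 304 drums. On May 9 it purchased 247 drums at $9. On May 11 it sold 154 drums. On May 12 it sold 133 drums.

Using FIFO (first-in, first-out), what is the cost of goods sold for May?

COGS = $7,295

May 5, 232 sold [FIFO — oldest first]: 149 @ $7 + 83 @ $7 = $1,624
May 8, 304 sold [FIFO — oldest first]: 83 @ $7 + 214 @ $11 + 7 @ $10 = $3,005
May 11, 154 sold [FIFO — oldest first]: 83 @ $10 + 71 @ $9 = $1,469
May 12, 133 sold [FIFO — oldest first]: 133 @ $9 = $1,197
Total COGS = $1,624 + $3,005 + $1,469 + $1,197 = $7,295
Ending inventory: 43 @ $9 = $387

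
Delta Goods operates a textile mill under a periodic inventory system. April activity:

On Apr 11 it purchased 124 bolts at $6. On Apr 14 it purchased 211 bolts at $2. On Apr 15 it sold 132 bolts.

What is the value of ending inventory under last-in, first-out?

Ending inventory = $902

Apr 15, 132 sold [LIFO — newest first]: 132 @ $2 = $264
Ending inventory: 124 @ $6 + 79 @ $2 = $902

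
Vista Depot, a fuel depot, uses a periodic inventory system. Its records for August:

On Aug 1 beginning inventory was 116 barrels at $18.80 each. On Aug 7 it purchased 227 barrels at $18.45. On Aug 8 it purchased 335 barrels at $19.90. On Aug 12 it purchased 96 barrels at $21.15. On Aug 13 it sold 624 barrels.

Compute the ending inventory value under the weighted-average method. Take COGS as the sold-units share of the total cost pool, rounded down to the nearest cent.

Ending inventory = $2,919.74

Aug 13, sell 624: 624/774 × $15,065.85 → $12,146.11
Ending inventory (cost pool remaining) = $2,919.74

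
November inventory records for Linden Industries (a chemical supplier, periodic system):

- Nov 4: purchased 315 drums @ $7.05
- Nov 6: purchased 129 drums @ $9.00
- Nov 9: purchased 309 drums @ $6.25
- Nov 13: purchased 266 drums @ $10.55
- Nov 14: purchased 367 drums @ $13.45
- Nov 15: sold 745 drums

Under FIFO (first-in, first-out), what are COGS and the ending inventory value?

COGS = $5,263.00; ending inventory = $7,792.45

Nov 15, 745 sold [FIFO — oldest first]: 315 @ $7.05 + 129 @ $9.00 + 301 @ $6.25 = $5,263.00
Ending inventory: 8 @ $6.25 + 266 @ $10.55 + 367 @ $13.45 = $7,792.45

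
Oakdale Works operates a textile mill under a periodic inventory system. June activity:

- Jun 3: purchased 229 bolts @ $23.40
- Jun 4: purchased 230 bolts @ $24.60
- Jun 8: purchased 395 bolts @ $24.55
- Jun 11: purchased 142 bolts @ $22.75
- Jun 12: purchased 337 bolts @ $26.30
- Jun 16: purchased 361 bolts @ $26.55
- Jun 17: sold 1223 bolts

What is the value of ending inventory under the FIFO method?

Ending inventory = $12,477.55

Jun 17, 1223 sold [FIFO — oldest first]: 229 @ $23.40 + 230 @ $24.60 + 395 @ $24.55 + 142 @ $22.75 + 227 @ $26.30 = $29,914.45
Ending inventory: 110 @ $26.30 + 361 @ $26.55 = $12,477.55
Check: goods available $42,392.00 = COGS $29,914.45 + ending $12,477.55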